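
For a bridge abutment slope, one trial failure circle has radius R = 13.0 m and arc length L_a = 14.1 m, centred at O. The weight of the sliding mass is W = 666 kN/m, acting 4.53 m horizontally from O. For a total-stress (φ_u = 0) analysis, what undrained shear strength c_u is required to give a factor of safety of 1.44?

c_u = 23.7 kPa

FS = c_u·L_a·R / (W·d), so c_u = FS·W·d / (L_a·R).
c_u = 1.44·666·4.53 / (14.10·13.0) = 4344.5 / 183.30 = 23.70 kPa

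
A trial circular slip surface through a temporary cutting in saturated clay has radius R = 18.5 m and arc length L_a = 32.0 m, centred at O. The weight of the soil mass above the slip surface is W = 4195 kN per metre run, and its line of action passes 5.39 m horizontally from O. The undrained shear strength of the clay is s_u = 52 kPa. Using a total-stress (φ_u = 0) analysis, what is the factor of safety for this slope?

FS = 1.36

Taking moments about the centre O, the resisting moment is provided by the undrained shear strength acting along the arc:
M_R = s_u·L_a·R = 52·32.00·18.5 = 30784.0 kN·m/m
M_D = W·d = 4195·5.39 = 22611.0 kN·m/m
FS = M_R / M_D = 30784.0 / 22611.0 = 1.361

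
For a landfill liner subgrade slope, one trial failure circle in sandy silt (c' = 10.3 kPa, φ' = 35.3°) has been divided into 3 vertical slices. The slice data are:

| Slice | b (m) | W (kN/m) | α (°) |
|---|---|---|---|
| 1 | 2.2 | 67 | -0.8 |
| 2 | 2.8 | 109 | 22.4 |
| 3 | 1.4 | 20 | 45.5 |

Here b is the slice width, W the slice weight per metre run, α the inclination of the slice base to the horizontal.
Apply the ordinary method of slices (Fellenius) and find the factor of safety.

FS = 3.70

Ordinary method of slices: FS = Σ[c'·Δl_i + (W_i cosα_i)·tanφ'] / Σ W_i sinα_i, with Δl_i = b_i / cosα_i.
Slice 1: Δl = 2.2/cos(-0.8°) = 2.200 m; N'_1 = 67·cos(-0.8°) = 67.0; c'Δl = 22.66; W sinα = -0.9
Slice 2: Δl = 2.8/cos22.4° = 3.029 m; N'_2 = 109·cos22.4° = 100.8; c'Δl = 31.19; W sinα = 41.5
Slice 3: Δl = 1.4/cos45.5° = 1.997 m; N'_3 = 20·cos45.5° = 14.0; c'Δl = 20.57; W sinα = 14.3
Σc'Δl = 74.4 kN/m; ΣN' = 181.8 kN/m; ΣW sinα = 54.9 kN/m
Resisting = 74.4 + 181.8·tan35.3° = 74.4 + 128.7 = 203.1 kN/m
FS = 203.1 / 54.9 = 3.702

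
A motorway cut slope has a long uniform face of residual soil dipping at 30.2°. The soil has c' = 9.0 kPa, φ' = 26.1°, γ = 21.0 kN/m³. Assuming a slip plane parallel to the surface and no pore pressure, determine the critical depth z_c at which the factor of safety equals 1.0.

Setting FS = 1.00 in FS = [c' + γz cos²β tanφ'] / [γz sinβ cosβ] and solving for z:
z = c' / [γ cosβ (FS·sinβ − cosβ·tanφ')]
  = 9.0 / [21.0·cos30.2°·(1.00·sin30.2° − cos30.2°·tan26.1°)]
  = 9.0 / [21.0·0.8643·(1.00·0.5030 − 0.8643·0.4899)]
  = 9.0 / 1.4450 = 6.228 m

z_c = 6.23 m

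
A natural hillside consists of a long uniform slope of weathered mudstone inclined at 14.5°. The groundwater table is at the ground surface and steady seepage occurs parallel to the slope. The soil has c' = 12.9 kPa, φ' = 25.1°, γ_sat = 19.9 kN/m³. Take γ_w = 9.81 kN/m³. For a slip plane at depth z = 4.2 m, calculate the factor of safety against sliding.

FS = 1.56

With seepage parallel to the slope and the water table at the surface, the effective normal stress on the slip plane uses the buoyant unit weight γ' = γ_sat − γ_w while the driving shear stress uses γ_sat:
FS = [c' + γ' z cos²β tanφ'] / [γ_sat z sinβ cosβ]
γ' = 19.9 − 9.81 = 10.09 kN/m³
Numerator = 12.9 + 10.09·4.2·cos²14.5°·tan25.1° = 12.9 + 10.09·4.2·0.9373·0.4684 = 31.507 kPa
Denominator = 19.9·4.2·sin14.5°·cos14.5° = 19.9·4.2·0.2504·0.9681 = 20.260 kPa
FS = 31.507 / 20.260 = 1.555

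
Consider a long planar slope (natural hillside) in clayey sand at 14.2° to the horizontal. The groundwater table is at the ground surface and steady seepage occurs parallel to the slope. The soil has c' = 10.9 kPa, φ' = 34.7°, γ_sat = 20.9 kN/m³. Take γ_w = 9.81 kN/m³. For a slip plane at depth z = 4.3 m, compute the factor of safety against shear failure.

With seepage parallel to the slope and the water table at the surface, the effective normal stress on the slip plane uses the buoyant unit weight γ' = γ_sat − γ_w while the driving shear stress uses γ_sat:
FS = [c' + γ' z cos²β tanφ'] / [γ_sat z sinβ cosβ]
γ' = 20.9 − 9.81 = 11.09 kN/m³
Numerator = 10.9 + 11.09·4.3·cos²14.2°·tan34.7° = 10.9 + 11.09·4.3·0.9398·0.6924 = 41.933 kPa
Denominator = 20.9·4.3·sin14.2°·cos14.2° = 20.9·4.3·0.2453·0.9694 = 21.372 kPa
FS = 41.933 / 21.372 = 1.962

FS = 1.96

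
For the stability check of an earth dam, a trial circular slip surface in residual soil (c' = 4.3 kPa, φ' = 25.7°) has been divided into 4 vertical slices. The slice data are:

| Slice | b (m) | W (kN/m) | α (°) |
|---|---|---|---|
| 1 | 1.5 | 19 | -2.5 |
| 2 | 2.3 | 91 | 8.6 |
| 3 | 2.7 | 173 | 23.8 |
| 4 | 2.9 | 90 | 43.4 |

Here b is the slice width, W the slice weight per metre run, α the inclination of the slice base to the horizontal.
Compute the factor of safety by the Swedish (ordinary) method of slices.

Ordinary method of slices: FS = Σ[c'·Δl_i + (W_i cosα_i)·tanφ'] / Σ W_i sinα_i, with Δl_i = b_i / cosα_i.
Slice 1: Δl = 1.5/cos(-2.5°) = 1.501 m; N'_1 = 19·cos(-2.5°) = 19.0; c'Δl = 6.46; W sinα = -0.8
Slice 2: Δl = 2.3/cos8.6° = 2.326 m; N'_2 = 91·cos8.6° = 90.0; c'Δl = 10.00; W sinα = 13.6
Slice 3: Δl = 2.7/cos23.8° = 2.951 m; N'_3 = 173·cos23.8° = 158.3; c'Δl = 12.69; W sinα = 69.8
Slice 4: Δl = 2.9/cos43.4° = 3.991 m; N'_4 = 90·cos43.4° = 65.4; c'Δl = 17.16; W sinα = 61.8
Σc'Δl = 46.3 kN/m; ΣN' = 332.6 kN/m; ΣW sinα = 144.4 kN/m
Resisting = 46.3 + 332.6·tan25.7° = 46.3 + 160.1 = 206.4 kN/m
FS = 206.4 / 144.4 = 1.429

FS = 1.43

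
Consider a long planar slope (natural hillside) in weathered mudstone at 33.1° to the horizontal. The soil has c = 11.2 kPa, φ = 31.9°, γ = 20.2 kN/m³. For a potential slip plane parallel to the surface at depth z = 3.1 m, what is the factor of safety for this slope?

For an infinite slope with a slip plane parallel to the surface (no pore pressure): FS = [c + γz cos²β tanφ] / [γz sinβ cosβ].
γz = 20.2·3.1 = 62.62 kN/m²
Numerator = 11.2 + 62.62·cos²33.1°·tan31.9° = 11.2 + 62.62·0.7018·0.6224 = 38.553 kPa
Denominator = 62.62·sin33.1°·cos33.1° = 62.62·0.5461·0.8377 = 28.647 kPa
FS = 38.553 / 28.647 = 1.346

FS = 1.35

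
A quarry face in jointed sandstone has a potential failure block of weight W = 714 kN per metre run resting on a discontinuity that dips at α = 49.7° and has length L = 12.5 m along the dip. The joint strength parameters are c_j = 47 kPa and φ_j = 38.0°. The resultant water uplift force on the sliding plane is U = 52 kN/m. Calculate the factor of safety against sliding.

FS = 1.67

Resolving the block weight along and normal to the plane and applying the Mohr–Coulomb strength on the joint:
N' = W cosα − U = 714·cos49.7° − 52 = 409.8 kN/m
Driving force T = W sinα = 714·sin49.7° = 544.5 kN/m
Resisting force R = c_j·L + N'·tanφ_j = 47·12.5 + 409.8·tan38.0° = 587.5 + 320.2 = 907.7 kN/m
FS = R / T = 907.7 / 544.5 = 1.667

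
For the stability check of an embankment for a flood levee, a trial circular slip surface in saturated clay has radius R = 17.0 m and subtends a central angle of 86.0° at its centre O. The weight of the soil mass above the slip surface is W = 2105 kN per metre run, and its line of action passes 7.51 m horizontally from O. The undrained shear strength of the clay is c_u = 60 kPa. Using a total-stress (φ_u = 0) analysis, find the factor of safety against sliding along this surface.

FS = 1.65

Taking moments about the centre O, the resisting moment is provided by the undrained shear strength acting along the arc:
Arc length L_a = R·θ = 17.0·(86.0°·π/180) = 17.0·1.5010 = 25.52 m
M_R = c_u·L_a·R = 60·25.52·17.0 = 26027.0 kN·m/m
M_D = W·d = 2105·7.51 = 15808.5 kN·m/m
FS = M_R / M_D = 26027.0 / 15808.5 = 1.646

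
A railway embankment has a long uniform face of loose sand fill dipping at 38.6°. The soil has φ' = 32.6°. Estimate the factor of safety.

FS = 0.80

For a dry cohesionless infinite slope the factor of safety is FS = tanφ' / tanβ.
FS = tan32.6° / tan38.6° = 0.6395 / 0.7983 = 0.801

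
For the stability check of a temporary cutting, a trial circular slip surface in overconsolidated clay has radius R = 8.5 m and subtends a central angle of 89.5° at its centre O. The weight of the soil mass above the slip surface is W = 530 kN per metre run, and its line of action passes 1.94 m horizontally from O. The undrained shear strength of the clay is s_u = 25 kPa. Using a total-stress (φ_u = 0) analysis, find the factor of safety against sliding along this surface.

Taking moments about the centre O, the resisting moment is provided by the undrained shear strength acting along the arc:
Arc length L_a = R·θ = 8.5·(89.5°·π/180) = 8.5·1.5621 = 13.28 m
M_R = s_u·L_a·R = 25·13.28·8.5 = 2821.5 kN·m/m
M_D = W·d = 530·1.94 = 1028.2 kN·m/m
FS = M_R / M_D = 2821.5 / 1028.2 = 2.744

FS = 2.74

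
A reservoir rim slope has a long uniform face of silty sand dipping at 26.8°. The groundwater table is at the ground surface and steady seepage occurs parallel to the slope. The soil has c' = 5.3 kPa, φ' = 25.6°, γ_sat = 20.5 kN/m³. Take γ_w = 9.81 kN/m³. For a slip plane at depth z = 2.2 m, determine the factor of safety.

FS = 0.79

With seepage parallel to the slope and the water table at the surface, the effective normal stress on the slip plane uses the buoyant unit weight γ' = γ_sat − γ_w while the driving shear stress uses γ_sat:
FS = [c' + γ' z cos²β tanφ'] / [γ_sat z sinβ cosβ]
γ' = 20.5 − 9.81 = 10.69 kN/m³
Numerator = 5.3 + 10.69·2.2·cos²26.8°·tan25.6° = 5.3 + 10.69·2.2·0.7967·0.4791 = 14.277 kPa
Denominator = 20.5·2.2·sin26.8°·cos26.8° = 20.5·2.2·0.4509·0.8926 = 18.150 kPa
FS = 14.277 / 18.150 = 0.787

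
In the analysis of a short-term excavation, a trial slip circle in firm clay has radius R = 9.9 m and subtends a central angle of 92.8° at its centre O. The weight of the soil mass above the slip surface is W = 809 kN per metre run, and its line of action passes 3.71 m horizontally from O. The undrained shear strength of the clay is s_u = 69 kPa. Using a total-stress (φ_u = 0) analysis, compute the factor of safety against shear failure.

FS = 3.65

Taking moments about the centre O, the resisting moment is provided by the undrained shear strength acting along the arc:
Arc length L_a = R·θ = 9.9·(92.8°·π/180) = 9.9·1.6197 = 16.03 m
M_R = s_u·L_a·R = 69·16.03·9.9 = 10953.3 kN·m/m
M_D = W·d = 809·3.71 = 3001.4 kN·m/m
FS = M_R / M_D = 10953.3 / 3001.4 = 3.649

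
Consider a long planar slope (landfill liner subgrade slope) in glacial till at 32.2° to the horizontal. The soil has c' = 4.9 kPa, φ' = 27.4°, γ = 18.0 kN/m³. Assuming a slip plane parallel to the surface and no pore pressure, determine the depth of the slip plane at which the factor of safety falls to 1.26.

Setting FS = 1.26 in FS = [c' + γz cos²β tanφ'] / [γz sinβ cosβ] and solving for z:
z = c' / [γ cosβ (FS·sinβ − cosβ·tanφ')]
  = 4.9 / [18.0·cos32.2°·(1.26·sin32.2° − cos32.2°·tan27.4°)]
  = 4.9 / [18.0·0.8462·(1.26·0.5329 − 0.8462·0.5184)]
  = 4.9 / 3.5459 = 1.382 m

z = 1.38 m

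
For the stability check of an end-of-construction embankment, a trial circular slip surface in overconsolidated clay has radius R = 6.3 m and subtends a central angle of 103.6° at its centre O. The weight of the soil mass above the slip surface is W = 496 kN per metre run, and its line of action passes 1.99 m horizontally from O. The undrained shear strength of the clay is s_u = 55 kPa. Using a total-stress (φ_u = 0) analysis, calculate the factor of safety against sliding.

FS = 4.00

Taking moments about the centre O, the resisting moment is provided by the undrained shear strength acting along the arc:
Arc length L_a = R·θ = 6.3·(103.6°·π/180) = 6.3·1.8082 = 11.39 m
M_R = s_u·L_a·R = 55·11.39·6.3 = 3947.1 kN·m/m
M_D = W·d = 496·1.99 = 987.0 kN·m/m
FS = M_R / M_D = 3947.1 / 987.0 = 3.999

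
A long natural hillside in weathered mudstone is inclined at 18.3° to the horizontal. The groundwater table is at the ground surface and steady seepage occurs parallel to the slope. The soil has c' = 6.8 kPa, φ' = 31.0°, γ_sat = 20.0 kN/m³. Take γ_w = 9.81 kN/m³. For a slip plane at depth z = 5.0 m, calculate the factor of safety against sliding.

FS = 1.15

With seepage parallel to the slope and the water table at the surface, the effective normal stress on the slip plane uses the buoyant unit weight γ' = γ_sat − γ_w while the driving shear stress uses γ_sat:
FS = [c' + γ' z cos²β tanφ'] / [γ_sat z sinβ cosβ]
γ' = 20.0 − 9.81 = 10.19 kN/m³
Numerator = 6.8 + 10.19·5.0·cos²18.3°·tan31.0° = 6.8 + 10.19·5.0·0.9014·0.6009 = 34.396 kPa
Denominator = 20.0·5.0·sin18.3°·cos18.3° = 20.0·5.0·0.3140·0.9494 = 29.811 kPa
FS = 34.396 / 29.811 = 1.154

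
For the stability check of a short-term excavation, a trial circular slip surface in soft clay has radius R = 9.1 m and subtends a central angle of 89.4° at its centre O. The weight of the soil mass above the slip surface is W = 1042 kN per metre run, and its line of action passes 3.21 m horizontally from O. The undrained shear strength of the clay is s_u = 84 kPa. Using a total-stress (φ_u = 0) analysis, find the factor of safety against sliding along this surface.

Taking moments about the centre O, the resisting moment is provided by the undrained shear strength acting along the arc:
Arc length L_a = R·θ = 9.1·(89.4°·π/180) = 9.1·1.5603 = 14.20 m
M_R = s_u·L_a·R = 84·14.20·9.1 = 10853.7 kN·m/m
M_D = W·d = 1042·3.21 = 3344.8 kN·m/m
FS = M_R / M_D = 10853.7 / 3344.8 = 3.245

FS = 3.24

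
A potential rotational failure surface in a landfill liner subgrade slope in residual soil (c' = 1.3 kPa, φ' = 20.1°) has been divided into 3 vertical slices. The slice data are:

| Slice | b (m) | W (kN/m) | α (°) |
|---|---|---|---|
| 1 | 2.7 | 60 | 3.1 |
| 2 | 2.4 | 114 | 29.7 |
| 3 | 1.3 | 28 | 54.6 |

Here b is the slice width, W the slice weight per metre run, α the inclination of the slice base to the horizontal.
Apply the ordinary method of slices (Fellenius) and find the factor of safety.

Ordinary method of slices: FS = Σ[c'·Δl_i + (W_i cosα_i)·tanφ'] / Σ W_i sinα_i, with Δl_i = b_i / cosα_i.
Slice 1: Δl = 2.7/cos3.1° = 2.704 m; N'_1 = 60·cos3.1° = 59.9; c'Δl = 3.52; W sinα = 3.2
Slice 2: Δl = 2.4/cos29.7° = 2.763 m; N'_2 = 114·cos29.7° = 99.0; c'Δl = 3.59; W sinα = 56.5
Slice 3: Δl = 1.3/cos54.6° = 2.244 m; N'_3 = 28·cos54.6° = 16.2; c'Δl = 2.92; W sinα = 22.8
Σc'Δl = 10.0 kN/m; ΣN' = 175.2 kN/m; ΣW sinα = 82.6 kN/m
Resisting = 10.0 + 175.2·tan20.1° = 10.0 + 64.1 = 74.1 kN/m
FS = 74.1 / 82.6 = 0.898

FS = 0.90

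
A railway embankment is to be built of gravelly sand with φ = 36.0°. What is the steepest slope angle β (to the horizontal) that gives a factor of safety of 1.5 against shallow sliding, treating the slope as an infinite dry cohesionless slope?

For an infinite dry cohesionless slope FS = tanφ/tanβ, so tanβ = tanφ / FS.
tanβ = tan36.0° / 1.5 = 0.7265 / 1.5 = 0.4844
β = arctan(0.4844) = 25.84°

β = 25.8°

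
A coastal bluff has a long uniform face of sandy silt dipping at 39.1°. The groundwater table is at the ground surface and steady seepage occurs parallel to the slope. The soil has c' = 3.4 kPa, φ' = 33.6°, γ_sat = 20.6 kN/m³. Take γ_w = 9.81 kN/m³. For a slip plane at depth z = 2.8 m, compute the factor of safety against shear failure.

With seepage parallel to the slope and the water table at the surface, the effective normal stress on the slip plane uses the buoyant unit weight γ' = γ_sat − γ_w while the driving shear stress uses γ_sat:
FS = [c' + γ' z cos²β tanφ'] / [γ_sat z sinβ cosβ]
γ' = 20.6 − 9.81 = 10.79 kN/m³
Numerator = 3.4 + 10.79·2.8·cos²39.1°·tan33.6° = 3.4 + 10.79·2.8·0.6022·0.6644 = 15.489 kPa
Denominator = 20.6·2.8·sin39.1°·cos39.1° = 20.6·2.8·0.6307·0.7760 = 28.231 kPa
FS = 15.489 / 28.231 = 0.549

FS = 0.55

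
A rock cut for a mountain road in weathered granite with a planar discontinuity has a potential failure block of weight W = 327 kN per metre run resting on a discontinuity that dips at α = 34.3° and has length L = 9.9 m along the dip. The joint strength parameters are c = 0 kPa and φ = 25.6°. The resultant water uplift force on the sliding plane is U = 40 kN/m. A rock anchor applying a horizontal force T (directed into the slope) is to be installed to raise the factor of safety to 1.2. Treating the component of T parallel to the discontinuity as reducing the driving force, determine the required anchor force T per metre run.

Resolving forces along and normal to the sliding plane, with the horizontal anchor force T adding T·sinα to the effective normal force and T·cosα acting up the plane against the driving force:
FS = [cL + (W cosα − U + T sinα) tanφ] / [W sinα − T cosα]
Without the anchor: N' = 230.1 kN/m, driving T_d = 184.3 kN/m, resisting R = 0·9.9 + 230.1·tan25.6° = 110.3 kN/m, FS = 0.60.
Setting FS = 1.2 and solving for T:
1.2·(184.3 − T cos34.3°) = 110.3 + T sin34.3°·tan25.6°
T·(sin34.3°·tan25.6° + 1.2·cos34.3°) = 1.2·184.3 − 110.3
T·(0.5635·0.4791 + 1.2·0.8261) = 221.1 − 110.3 = 110.9
T·1.2613 = 110.9
T = 87.9 kN/m

T = 88 kN/m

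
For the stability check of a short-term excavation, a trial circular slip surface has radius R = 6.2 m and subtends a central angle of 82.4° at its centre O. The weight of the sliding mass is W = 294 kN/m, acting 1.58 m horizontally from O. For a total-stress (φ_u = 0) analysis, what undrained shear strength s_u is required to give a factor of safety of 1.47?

FS = s_u·L_a·R / (W·d), so s_u = FS·W·d / (L_a·R).
Arc length L_a = R·θ = 6.2·(82.4°·π/180) = 6.2·1.4382 = 8.92 m
s_u = 1.47·294·1.58 / (8.92·6.2) = 682.8 / 55.28 = 12.35 kPa

s_u = 12.4 kPa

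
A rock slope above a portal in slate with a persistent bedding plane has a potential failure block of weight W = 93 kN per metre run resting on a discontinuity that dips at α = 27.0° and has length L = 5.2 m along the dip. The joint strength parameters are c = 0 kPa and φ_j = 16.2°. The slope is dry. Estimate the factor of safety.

FS = 0.57

Resolving the block weight along and normal to the plane and applying the Mohr–Coulomb strength on the joint:
N' = W cosα = 93·cos27.0° = 82.9 kN/m
Driving force T = W sinα = 93·sin27.0° = 42.2 kN/m
Resisting force R = c·L + N'·tanφ_j = 0·5.2 + 82.9·tan16.2° = 0.0 + 24.1 = 24.1 kN/m
FS = R / T = 24.1 / 42.2 = 0.570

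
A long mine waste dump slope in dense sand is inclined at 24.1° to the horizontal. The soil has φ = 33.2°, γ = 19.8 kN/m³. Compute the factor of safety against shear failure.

FS = 1.46

For a dry cohesionless infinite slope the factor of safety is FS = tanφ / tanβ.
FS = tan33.2° / tan24.1° = 0.6544 / 0.4473 = 1.463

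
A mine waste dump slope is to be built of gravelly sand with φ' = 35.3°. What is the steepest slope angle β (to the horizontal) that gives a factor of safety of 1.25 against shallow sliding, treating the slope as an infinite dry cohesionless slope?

β = 29.5°

For an infinite dry cohesionless slope FS = tanφ'/tanβ, so tanβ = tanφ' / FS.
tanβ = tan35.3° / 1.25 = 0.7080 / 1.25 = 0.5664
β = arctan(0.5664) = 29.53°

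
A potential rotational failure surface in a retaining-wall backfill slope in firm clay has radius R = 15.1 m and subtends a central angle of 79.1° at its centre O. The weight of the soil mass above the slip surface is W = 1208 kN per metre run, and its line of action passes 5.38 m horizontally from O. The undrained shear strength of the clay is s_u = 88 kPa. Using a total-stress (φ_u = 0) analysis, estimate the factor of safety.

Taking moments about the centre O, the resisting moment is provided by the undrained shear strength acting along the arc:
Arc length L_a = R·θ = 15.1·(79.1°·π/180) = 15.1·1.3806 = 20.85 m
M_R = s_u·L_a·R = 88·20.85·15.1 = 27700.7 kN·m/m
M_D = W·d = 1208·5.38 = 6499.0 kN·m/m
FS = M_R / M_D = 27700.7 / 6499.0 = 4.262

FS = 4.26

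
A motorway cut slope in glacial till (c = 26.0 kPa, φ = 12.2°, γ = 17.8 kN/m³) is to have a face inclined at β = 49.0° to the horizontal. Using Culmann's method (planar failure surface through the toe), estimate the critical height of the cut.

H_c = 21.63 m

Culmann's analysis gives the critical failure plane at α_cr = (β + φ)/2 = (49.0 + 12.2)/2 = 30.6°, and the critical height
H_c = (4c/γ) · sinβ cosφ / [1 − cos(β − φ)]
    = (4·26.0/17.8) · sin49.0°·cos12.2° / [1 − cos(36.8°)]
    = 5.843 · 0.7547·0.9774 / [1 − 0.8007]
    = 5.843 · 0.7377 / 0.1993
    = 21.63 m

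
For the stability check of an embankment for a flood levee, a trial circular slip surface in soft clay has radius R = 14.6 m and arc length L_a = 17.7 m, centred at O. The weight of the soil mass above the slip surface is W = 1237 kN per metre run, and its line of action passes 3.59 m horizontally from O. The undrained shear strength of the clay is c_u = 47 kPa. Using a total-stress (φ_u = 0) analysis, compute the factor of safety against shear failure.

FS = 2.74

Taking moments about the centre O, the resisting moment is provided by the undrained shear strength acting along the arc:
M_R = c_u·L_a·R = 47·17.70·14.6 = 12145.7 kN·m/m
M_D = W·d = 1237·3.59 = 4440.8 kN·m/m
FS = M_R / M_D = 12145.7 / 4440.8 = 2.735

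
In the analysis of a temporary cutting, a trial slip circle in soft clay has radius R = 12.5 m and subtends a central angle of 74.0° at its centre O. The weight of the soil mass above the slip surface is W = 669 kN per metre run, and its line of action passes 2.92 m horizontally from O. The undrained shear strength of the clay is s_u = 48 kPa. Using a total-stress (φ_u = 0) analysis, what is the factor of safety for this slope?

Taking moments about the centre O, the resisting moment is provided by the undrained shear strength acting along the arc:
Arc length L_a = R·θ = 12.5·(74.0°·π/180) = 12.5·1.2915 = 16.14 m
M_R = s_u·L_a·R = 48·16.14·12.5 = 9686.6 kN·m/m
M_D = W·d = 669·2.92 = 1953.5 kN·m/m
FS = M_R / M_D = 9686.6 / 1953.5 = 4.959

FS = 4.96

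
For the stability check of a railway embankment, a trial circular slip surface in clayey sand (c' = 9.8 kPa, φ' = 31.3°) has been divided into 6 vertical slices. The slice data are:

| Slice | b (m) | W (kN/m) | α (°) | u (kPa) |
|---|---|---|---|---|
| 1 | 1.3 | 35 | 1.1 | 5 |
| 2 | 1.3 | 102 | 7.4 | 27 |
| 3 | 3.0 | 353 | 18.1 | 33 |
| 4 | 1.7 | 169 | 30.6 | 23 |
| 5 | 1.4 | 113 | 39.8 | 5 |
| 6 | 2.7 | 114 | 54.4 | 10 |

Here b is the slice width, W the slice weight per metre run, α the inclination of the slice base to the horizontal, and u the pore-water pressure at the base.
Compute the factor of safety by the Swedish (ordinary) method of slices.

Ordinary method of slices: FS = Σ[c'·Δl_i + (W_i cosα_i − u_i·Δl_i)·tanφ'] / Σ W_i sinα_i, with Δl_i = b_i / cosα_i.
Slice 1: Δl = 1.3/cos1.1° = 1.300 m; N'_1 = 35·cos1.1° − 5·1.300 = 28.5; c'Δl = 12.74; W sinα = 0.7
Slice 2: Δl = 1.3/cos7.4° = 1.311 m; N'_2 = 102·cos7.4° − 27·1.311 = 65.8; c'Δl = 12.85; W sinα = 13.1
Slice 3: Δl = 3.0/cos18.1° = 3.156 m; N'_3 = 353·cos18.1° − 33·3.156 = 231.4; c'Δl = 30.93; W sinα = 109.7
Slice 4: Δl = 1.7/cos30.6° = 1.975 m; N'_4 = 169·cos30.6° − 23·1.975 = 100.0; c'Δl = 19.36; W sinα = 86.0
Slice 5: Δl = 1.4/cos39.8° = 1.822 m; N'_5 = 113·cos39.8° − 5·1.822 = 77.7; c'Δl = 17.86; W sinα = 72.3
Slice 6: Δl = 2.7/cos54.4° = 4.638 m; N'_6 = 114·cos54.4° − 10·4.638 = 20.0; c'Δl = 45.45; W sinα = 92.7
Σc'Δl = 139.2 kN/m; ΣN' = 523.4 kN/m; ΣW sinα = 374.5 kN/m
Resisting = 139.2 + 523.4·tan31.3° = 139.2 + 318.2 = 457.4 kN/m
FS = 457.4 / 374.5 = 1.221

FS = 1.22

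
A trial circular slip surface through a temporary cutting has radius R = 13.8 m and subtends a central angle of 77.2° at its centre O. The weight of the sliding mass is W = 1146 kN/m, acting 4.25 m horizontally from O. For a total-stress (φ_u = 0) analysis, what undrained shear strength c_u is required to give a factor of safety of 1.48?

c_u = 28.1 kPa

FS = c_u·L_a·R / (W·d), so c_u = FS·W·d / (L_a·R).
Arc length L_a = R·θ = 13.8·(77.2°·π/180) = 13.8·1.3474 = 18.59 m
c_u = 1.48·1146·4.25 / (18.59·13.8) = 7208.3 / 256.60 = 28.09 kPa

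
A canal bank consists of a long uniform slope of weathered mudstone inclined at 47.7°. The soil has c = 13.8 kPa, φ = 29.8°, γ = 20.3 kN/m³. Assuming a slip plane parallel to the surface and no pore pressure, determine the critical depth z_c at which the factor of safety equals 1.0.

Setting FS = 1.00 in FS = [c + γz cos²β tanφ] / [γz sinβ cosβ] and solving for z:
z = c / [γ cosβ (FS·sinβ − cosβ·tanφ)]
  = 13.8 / [20.3·cos47.7°·(1.00·sin47.7° − cos47.7°·tan29.8°)]
  = 13.8 / [20.3·0.6730·(1.00·0.7396 − 0.6730·0.5727)]
  = 13.8 / 4.8390 = 2.852 m

z_c = 2.85 m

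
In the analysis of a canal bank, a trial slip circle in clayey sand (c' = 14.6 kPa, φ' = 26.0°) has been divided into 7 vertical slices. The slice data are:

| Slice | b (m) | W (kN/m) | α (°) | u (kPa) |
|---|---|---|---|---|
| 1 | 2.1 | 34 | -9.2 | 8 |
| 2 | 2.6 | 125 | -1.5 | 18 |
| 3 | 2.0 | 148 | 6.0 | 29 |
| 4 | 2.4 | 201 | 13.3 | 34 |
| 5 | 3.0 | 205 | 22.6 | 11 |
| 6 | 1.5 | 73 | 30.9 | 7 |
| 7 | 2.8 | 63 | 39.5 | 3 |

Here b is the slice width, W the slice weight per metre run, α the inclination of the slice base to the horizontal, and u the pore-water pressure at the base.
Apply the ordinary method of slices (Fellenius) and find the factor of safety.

Ordinary method of slices: FS = Σ[c'·Δl_i + (W_i cosα_i − u_i·Δl_i)·tanφ'] / Σ W_i sinα_i, with Δl_i = b_i / cosα_i.
Slice 1: Δl = 2.1/cos(-9.2°) = 2.127 m; N'_1 = 34·cos(-9.2°) − 8·2.127 = 16.5; c'Δl = 31.06; W sinα = -5.4
Slice 2: Δl = 2.6/cos(-1.5°) = 2.601 m; N'_2 = 125·cos(-1.5°) − 18·2.601 = 78.1; c'Δl = 37.97; W sinα = -3.3
Slice 3: Δl = 2.0/cos6.0° = 2.011 m; N'_3 = 148·cos6.0° − 29·2.011 = 88.9; c'Δl = 29.36; W sinα = 15.5
Slice 4: Δl = 2.4/cos13.3° = 2.466 m; N'_4 = 201·cos13.3° − 34·2.466 = 111.8; c'Δl = 36.01; W sinα = 46.2
Slice 5: Δl = 3.0/cos22.6° = 3.250 m; N'_5 = 205·cos22.6° − 11·3.250 = 153.5; c'Δl = 47.44; W sinα = 78.8
Slice 6: Δl = 1.5/cos30.9° = 1.748 m; N'_6 = 73·cos30.9° − 7·1.748 = 50.4; c'Δl = 25.52; W sinα = 37.5
Slice 7: Δl = 2.8/cos39.5° = 3.629 m; N'_7 = 63·cos39.5° − 3·3.629 = 37.7; c'Δl = 52.98; W sinα = 40.1
Σc'Δl = 260.3 kN/m; ΣN' = 537.0 kN/m; ΣW sinα = 209.3 kN/m
Resisting = 260.3 + 537.0·tan26.0° = 260.3 + 261.9 = 522.2 kN/m
FS = 522.2 / 209.3 = 2.495

FS = 2.49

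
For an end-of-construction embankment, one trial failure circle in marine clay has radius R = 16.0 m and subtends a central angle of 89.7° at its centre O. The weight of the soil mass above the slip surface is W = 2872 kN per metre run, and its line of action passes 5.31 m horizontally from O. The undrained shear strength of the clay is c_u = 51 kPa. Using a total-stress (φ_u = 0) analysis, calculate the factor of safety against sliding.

FS = 1.34

Taking moments about the centre O, the resisting moment is provided by the undrained shear strength acting along the arc:
Arc length L_a = R·θ = 16.0·(89.7°·π/180) = 16.0·1.5656 = 25.05 m
M_R = c_u·L_a·R = 51·25.05·16.0 = 20440.0 kN·m/m
M_D = W·d = 2872·5.31 = 15250.3 kN·m/m
FS = M_R / M_D = 20440.0 / 15250.3 = 1.340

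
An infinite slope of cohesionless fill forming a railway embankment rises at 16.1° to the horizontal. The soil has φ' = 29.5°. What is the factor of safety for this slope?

FS = 1.96

For a dry cohesionless infinite slope the factor of safety is FS = tanφ' / tanβ.
FS = tan29.5° / tan16.1° = 0.5658 / 0.2886 = 1.960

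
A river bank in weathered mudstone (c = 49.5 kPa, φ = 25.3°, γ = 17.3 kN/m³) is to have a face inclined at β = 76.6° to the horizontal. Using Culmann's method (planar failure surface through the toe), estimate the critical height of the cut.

Culmann's analysis gives the critical failure plane at α_cr = (β + φ)/2 = (76.6 + 25.3)/2 = 50.9°, and the critical height
H_c = (4c/γ) · sinβ cosφ / [1 − cos(β − φ)]
    = (4·49.5/17.3) · sin76.6°·cos25.3° / [1 − cos(51.3°)]
    = 11.445 · 0.9728·0.9041 / [1 − 0.6252]
    = 11.445 · 0.8795 / 0.3748
    = 26.86 m

H_c = 26.86 m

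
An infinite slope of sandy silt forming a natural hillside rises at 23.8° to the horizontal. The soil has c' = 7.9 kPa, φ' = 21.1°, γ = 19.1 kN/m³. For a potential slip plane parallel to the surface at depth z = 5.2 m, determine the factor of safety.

For an infinite slope with a slip plane parallel to the surface (no pore pressure): FS = [c' + γz cos²β tanφ'] / [γz sinβ cosβ].
γz = 19.1·5.2 = 99.32 kN/m²
Numerator = 7.9 + 99.32·cos²23.8°·tan21.1° = 7.9 + 99.32·0.8372·0.3859 = 39.983 kPa
Denominator = 99.32·sin23.8°·cos23.8° = 99.32·0.4035·0.9150 = 36.672 kPa
FS = 39.983 / 36.672 = 1.090

FS = 1.09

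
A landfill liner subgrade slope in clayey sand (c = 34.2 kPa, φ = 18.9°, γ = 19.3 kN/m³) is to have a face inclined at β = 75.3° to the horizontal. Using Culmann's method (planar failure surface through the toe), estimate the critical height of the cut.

H_c = 14.52 m

Culmann's analysis gives the critical failure plane at α_cr = (β + φ)/2 = (75.3 + 18.9)/2 = 47.1°, and the critical height
H_c = (4c/γ) · sinβ cosφ / [1 − cos(β − φ)]
    = (4·34.2/19.3) · sin75.3°·cos18.9° / [1 − cos(56.4°)]
    = 7.088 · 0.9673·0.9461 / [1 − 0.5534]
    = 7.088 · 0.9151 / 0.4466
    = 14.52 m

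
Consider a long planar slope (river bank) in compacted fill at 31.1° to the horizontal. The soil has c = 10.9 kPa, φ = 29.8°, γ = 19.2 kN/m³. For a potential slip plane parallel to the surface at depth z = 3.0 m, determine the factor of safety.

FS = 1.38

For an infinite slope with a slip plane parallel to the surface (no pore pressure): FS = [c + γz cos²β tanφ] / [γz sinβ cosβ].
γz = 19.2·3.0 = 57.60 kN/m²
Numerator = 10.9 + 57.60·cos²31.1°·tan29.8° = 10.9 + 57.60·0.7332·0.5727 = 35.086 kPa
Denominator = 57.60·sin31.1°·cos31.1° = 57.60·0.5165·0.8563 = 25.476 kPa
FS = 35.086 / 25.476 = 1.377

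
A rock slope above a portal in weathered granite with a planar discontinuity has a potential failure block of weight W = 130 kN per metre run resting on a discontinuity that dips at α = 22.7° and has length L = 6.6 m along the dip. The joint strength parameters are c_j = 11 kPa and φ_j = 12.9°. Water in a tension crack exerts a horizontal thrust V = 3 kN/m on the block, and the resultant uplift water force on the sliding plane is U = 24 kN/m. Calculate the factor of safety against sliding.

Resolving the block weight along and normal to the plane and applying the Mohr–Coulomb strength on the joint:
N' = W cosα − U − V sinα = 130·cos22.7° − 24 − 3·sin22.7° = 94.8 kN/m
Driving force T = W sinα + V cosα = 130·sin22.7° + 3·cos22.7° = 52.9 kN/m
Resisting force R = c_j·L + N'·tanφ_j = 11·6.6 + 94.8·tan12.9° = 72.6 + 21.7 = 94.3 kN/m
FS = R / T = 94.3 / 52.9 = 1.782

FS = 1.78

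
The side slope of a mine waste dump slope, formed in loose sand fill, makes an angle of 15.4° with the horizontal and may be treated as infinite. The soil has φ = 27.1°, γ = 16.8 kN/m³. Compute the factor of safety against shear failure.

For a dry cohesionless infinite slope the factor of safety is FS = tanφ / tanβ.
FS = tan27.1° / tan15.4° = 0.5117 / 0.2754 = 1.858

FS = 1.86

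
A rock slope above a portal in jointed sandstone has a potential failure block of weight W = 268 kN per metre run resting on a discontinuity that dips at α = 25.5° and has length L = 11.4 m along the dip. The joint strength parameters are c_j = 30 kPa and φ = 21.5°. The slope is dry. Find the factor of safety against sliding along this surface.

Resolving the block weight along and normal to the plane and applying the Mohr–Coulomb strength on the joint:
N' = W cosα = 268·cos25.5° = 241.9 kN/m
Driving force T = W sinα = 268·sin25.5° = 115.4 kN/m
Resisting force R = c_j·L + N'·tanφ = 30·11.4 + 241.9·tan21.5° = 342.0 + 95.3 = 437.3 kN/m
FS = R / T = 437.3 / 115.4 = 3.790

FS = 3.79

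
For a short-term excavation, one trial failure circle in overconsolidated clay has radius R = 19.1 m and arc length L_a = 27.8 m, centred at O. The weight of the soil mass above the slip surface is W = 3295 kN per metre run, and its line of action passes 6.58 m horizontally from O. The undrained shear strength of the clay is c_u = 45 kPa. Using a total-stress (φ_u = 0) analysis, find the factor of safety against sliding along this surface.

Taking moments about the centre O, the resisting moment is provided by the undrained shear strength acting along the arc:
M_R = c_u·L_a·R = 45·27.80·19.1 = 23894.1 kN·m/m
M_D = W·d = 3295·6.58 = 21681.1 kN·m/m
FS = M_R / M_D = 23894.1 / 21681.1 = 1.102

FS = 1.10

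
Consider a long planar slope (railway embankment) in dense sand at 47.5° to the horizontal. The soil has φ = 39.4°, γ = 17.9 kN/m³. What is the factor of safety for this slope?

For a dry cohesionless infinite slope the factor of safety is FS = tanφ / tanβ.
FS = tan39.4° / tan47.5° = 0.8214 / 1.0913 = 0.753

FS = 0.75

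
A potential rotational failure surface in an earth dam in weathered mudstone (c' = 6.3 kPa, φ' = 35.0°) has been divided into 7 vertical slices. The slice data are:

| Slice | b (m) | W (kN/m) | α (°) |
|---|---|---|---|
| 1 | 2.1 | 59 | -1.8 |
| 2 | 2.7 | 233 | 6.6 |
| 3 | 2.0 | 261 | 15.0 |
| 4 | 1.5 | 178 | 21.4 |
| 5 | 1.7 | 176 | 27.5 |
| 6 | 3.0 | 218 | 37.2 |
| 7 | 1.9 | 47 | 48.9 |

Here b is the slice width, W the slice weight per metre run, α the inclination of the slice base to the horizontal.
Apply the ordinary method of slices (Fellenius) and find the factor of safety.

FS = 2.11

Ordinary method of slices: FS = Σ[c'·Δl_i + (W_i cosα_i)·tanφ'] / Σ W_i sinα_i, with Δl_i = b_i / cosα_i.
Slice 1: Δl = 2.1/cos(-1.8°) = 2.101 m; N'_1 = 59·cos(-1.8°) = 59.0; c'Δl = 13.24; W sinα = -1.9
Slice 2: Δl = 2.7/cos6.6° = 2.718 m; N'_2 = 233·cos6.6° = 231.5; c'Δl = 17.12; W sinα = 26.8
Slice 3: Δl = 2.0/cos15.0° = 2.071 m; N'_3 = 261·cos15.0° = 252.1; c'Δl = 13.04; W sinα = 67.6
Slice 4: Δl = 1.5/cos21.4° = 1.611 m; N'_4 = 178·cos21.4° = 165.7; c'Δl = 10.15; W sinα = 64.9
Slice 5: Δl = 1.7/cos27.5° = 1.917 m; N'_5 = 176·cos27.5° = 156.1; c'Δl = 12.07; W sinα = 81.3
Slice 6: Δl = 3.0/cos37.2° = 3.766 m; N'_6 = 218·cos37.2° = 173.6; c'Δl = 23.73; W sinα = 131.8
Slice 7: Δl = 1.9/cos48.9° = 2.890 m; N'_7 = 47·cos48.9° = 30.9; c'Δl = 18.21; W sinα = 35.4
Σc'Δl = 107.6 kN/m; ΣN' = 1068.9 kN/m; ΣW sinα = 405.9 kN/m
Resisting = 107.6 + 1068.9·tan35.0° = 107.6 + 748.5 = 856.0 kN/m
FS = 856.0 / 405.9 = 2.109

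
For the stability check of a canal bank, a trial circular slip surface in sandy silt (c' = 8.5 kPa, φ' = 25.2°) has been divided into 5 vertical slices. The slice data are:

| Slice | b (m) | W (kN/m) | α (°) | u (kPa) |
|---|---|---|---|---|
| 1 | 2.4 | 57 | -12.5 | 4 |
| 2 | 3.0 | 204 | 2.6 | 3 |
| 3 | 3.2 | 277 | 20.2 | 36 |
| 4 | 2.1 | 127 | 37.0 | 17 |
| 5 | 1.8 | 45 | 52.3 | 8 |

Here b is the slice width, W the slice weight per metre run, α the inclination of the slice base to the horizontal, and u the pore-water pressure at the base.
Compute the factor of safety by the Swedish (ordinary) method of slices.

Ordinary method of slices: FS = Σ[c'·Δl_i + (W_i cosα_i − u_i·Δl_i)·tanφ'] / Σ W_i sinα_i, with Δl_i = b_i / cosα_i.
Slice 1: Δl = 2.4/cos(-12.5°) = 2.458 m; N'_1 = 57·cos(-12.5°) − 4·2.458 = 45.8; c'Δl = 20.90; W sinα = -12.3
Slice 2: Δl = 3.0/cos2.6° = 3.003 m; N'_2 = 204·cos2.6° − 3·3.003 = 194.8; c'Δl = 25.53; W sinα = 9.3
Slice 3: Δl = 3.2/cos20.2° = 3.410 m; N'_3 = 277·cos20.2° − 36·3.410 = 137.2; c'Δl = 28.98; W sinα = 95.6
Slice 4: Δl = 2.1/cos37.0° = 2.629 m; N'_4 = 127·cos37.0° − 17·2.629 = 56.7; c'Δl = 22.35; W sinα = 76.4
Slice 5: Δl = 1.8/cos52.3° = 2.943 m; N'_5 = 45·cos52.3° − 8·2.943 = 4.0; c'Δl = 25.02; W sinα = 35.6
Σc'Δl = 122.8 kN/m; ΣN' = 438.5 kN/m; ΣW sinα = 204.6 kN/m
Resisting = 122.8 + 438.5·tan25.2° = 122.8 + 206.3 = 329.1 kN/m
FS = 329.1 / 204.6 = 1.609

FS = 1.61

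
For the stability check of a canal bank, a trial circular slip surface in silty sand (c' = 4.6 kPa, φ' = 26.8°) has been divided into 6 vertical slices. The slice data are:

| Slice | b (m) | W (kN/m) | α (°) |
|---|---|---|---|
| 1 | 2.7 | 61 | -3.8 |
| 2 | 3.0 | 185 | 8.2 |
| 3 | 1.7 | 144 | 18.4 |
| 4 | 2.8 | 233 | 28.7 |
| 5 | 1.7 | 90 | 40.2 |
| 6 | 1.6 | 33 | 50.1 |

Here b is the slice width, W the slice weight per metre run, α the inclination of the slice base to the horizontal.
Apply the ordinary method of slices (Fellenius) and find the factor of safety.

FS = 1.57

Ordinary method of slices: FS = Σ[c'·Δl_i + (W_i cosα_i)·tanφ'] / Σ W_i sinα_i, with Δl_i = b_i / cosα_i.
Slice 1: Δl = 2.7/cos(-3.8°) = 2.706 m; N'_1 = 61·cos(-3.8°) = 60.9; c'Δl = 12.45; W sinα = -4.0
Slice 2: Δl = 3.0/cos8.2° = 3.031 m; N'_2 = 185·cos8.2° = 183.1; c'Δl = 13.94; W sinα = 26.4
Slice 3: Δl = 1.7/cos18.4° = 1.792 m; N'_3 = 144·cos18.4° = 136.6; c'Δl = 8.24; W sinα = 45.5
Slice 4: Δl = 2.8/cos28.7° = 3.192 m; N'_4 = 233·cos28.7° = 204.4; c'Δl = 14.68; W sinα = 111.9
Slice 5: Δl = 1.7/cos40.2° = 2.226 m; N'_5 = 90·cos40.2° = 68.7; c'Δl = 10.24; W sinα = 58.1
Slice 6: Δl = 1.6/cos50.1° = 2.494 m; N'_6 = 33·cos50.1° = 21.2; c'Δl = 11.47; W sinα = 25.3
Σc'Δl = 71.0 kN/m; ΣN' = 674.9 kN/m; ΣW sinα = 263.1 kN/m
Resisting = 71.0 + 674.9·tan26.8° = 71.0 + 340.9 = 411.9 kN/m
FS = 411.9 / 263.1 = 1.566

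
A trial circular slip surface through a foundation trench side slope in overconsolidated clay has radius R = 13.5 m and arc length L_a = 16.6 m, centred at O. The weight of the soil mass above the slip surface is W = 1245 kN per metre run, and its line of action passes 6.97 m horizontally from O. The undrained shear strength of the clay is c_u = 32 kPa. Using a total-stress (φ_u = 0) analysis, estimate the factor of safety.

FS = 0.83

Taking moments about the centre O, the resisting moment is provided by the undrained shear strength acting along the arc:
M_R = c_u·L_a·R = 32·16.60·13.5 = 7171.2 kN·m/m
M_D = W·d = 1245·6.97 = 8677.6 kN·m/m
FS = M_R / M_D = 7171.2 / 8677.6 = 0.826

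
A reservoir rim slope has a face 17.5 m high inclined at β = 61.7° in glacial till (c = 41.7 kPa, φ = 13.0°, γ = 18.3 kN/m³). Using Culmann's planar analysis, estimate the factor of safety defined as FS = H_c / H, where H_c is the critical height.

FS = 1.31

H_c = (4c/γ) · sinβ cosφ / [1 − cos(β − φ)]
    = (4·41.7/18.3) · sin61.7°·cos13.0° / [1 − cos48.7°]
    = 9.115 · 0.8579 / 0.3400 = 23.00 m
FS = H_c / H = 23.00 / 17.5 = 1.314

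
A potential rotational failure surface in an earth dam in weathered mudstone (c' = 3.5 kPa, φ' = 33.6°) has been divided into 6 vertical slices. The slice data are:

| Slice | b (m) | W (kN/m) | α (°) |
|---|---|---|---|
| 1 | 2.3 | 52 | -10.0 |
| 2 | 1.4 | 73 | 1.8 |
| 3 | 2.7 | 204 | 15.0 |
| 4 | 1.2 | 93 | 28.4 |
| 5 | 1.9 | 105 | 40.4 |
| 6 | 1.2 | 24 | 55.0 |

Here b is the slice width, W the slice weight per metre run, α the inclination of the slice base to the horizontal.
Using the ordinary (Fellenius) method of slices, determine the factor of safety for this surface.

FS = 2.10

Ordinary method of slices: FS = Σ[c'·Δl_i + (W_i cosα_i)·tanφ'] / Σ W_i sinα_i, with Δl_i = b_i / cosα_i.
Slice 1: Δl = 2.3/cos(-10.0°) = 2.335 m; N'_1 = 52·cos(-10.0°) = 51.2; c'Δl = 8.17; W sinα = -9.0
Slice 2: Δl = 1.4/cos1.8° = 1.401 m; N'_2 = 73·cos1.8° = 73.0; c'Δl = 4.90; W sinα = 2.3
Slice 3: Δl = 2.7/cos15.0° = 2.795 m; N'_3 = 204·cos15.0° = 197.0; c'Δl = 9.78; W sinα = 52.8
Slice 4: Δl = 1.2/cos28.4° = 1.364 m; N'_4 = 93·cos28.4° = 81.8; c'Δl = 4.77; W sinα = 44.2
Slice 5: Δl = 1.9/cos40.4° = 2.495 m; N'_5 = 105·cos40.4° = 80.0; c'Δl = 8.73; W sinα = 68.1
Slice 6: Δl = 1.2/cos55.0° = 2.092 m; N'_6 = 24·cos55.0° = 13.8; c'Δl = 7.32; W sinα = 19.7
Σc'Δl = 43.7 kN/m; ΣN' = 496.8 kN/m; ΣW sinα = 178.0 kN/m
Resisting = 43.7 + 496.8·tan33.6° = 43.7 + 330.0 = 373.7 kN/m
FS = 373.7 / 178.0 = 2.100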